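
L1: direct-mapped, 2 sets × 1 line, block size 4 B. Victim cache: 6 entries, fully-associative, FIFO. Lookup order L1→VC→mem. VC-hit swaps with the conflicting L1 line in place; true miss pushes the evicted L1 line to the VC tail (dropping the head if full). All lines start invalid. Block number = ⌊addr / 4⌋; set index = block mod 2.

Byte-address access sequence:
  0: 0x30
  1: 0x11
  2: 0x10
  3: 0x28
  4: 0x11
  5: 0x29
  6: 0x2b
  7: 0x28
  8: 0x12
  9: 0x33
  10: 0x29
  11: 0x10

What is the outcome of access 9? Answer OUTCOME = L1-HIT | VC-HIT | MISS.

OUTCOME = VC-HIT

#0 0x30→b12/s0 MISS; vc=[]
#1 0x11→b4/s0 MISS; vc=[12]
#2 0x10→b4/s0 L1-HIT; vc=[12]
#3 0x28→b10/s0 MISS; vc=[12,4]
#4 0x11→b4/s0 VC-HIT; vc=[12,10]
#5 0x29→b10/s0 VC-HIT; vc=[12,4]
#6 0x2b→b10/s0 L1-HIT; vc=[12,4]
#7 0x28→b10/s0 L1-HIT; vc=[12,4]
#8 0x12→b4/s0 VC-HIT; vc=[12,10]
#9 0x33→b12/s0 VC-HIT; vc=[4,10]
#10 0x29→b10/s0 VC-HIT; vc=[4,12]
#11 0x10→b4/s0 VC-HIT; vc=[10,12]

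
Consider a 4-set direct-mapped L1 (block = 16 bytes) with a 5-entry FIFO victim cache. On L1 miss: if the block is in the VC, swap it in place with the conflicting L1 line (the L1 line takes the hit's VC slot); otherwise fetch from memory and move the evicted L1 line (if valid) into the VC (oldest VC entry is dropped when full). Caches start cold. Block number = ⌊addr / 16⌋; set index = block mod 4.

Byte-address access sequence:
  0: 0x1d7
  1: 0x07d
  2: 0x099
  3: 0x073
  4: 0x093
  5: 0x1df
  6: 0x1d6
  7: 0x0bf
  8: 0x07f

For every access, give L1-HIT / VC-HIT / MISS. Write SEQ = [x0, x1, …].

SEQ = [MISS, MISS, MISS, L1-HIT, L1-HIT, VC-HIT, L1-HIT, MISS, VC-HIT]

0: 0x1d7 (blk 29, set 1) → MISS  vc=[]
1: 0x7d (blk 7, set 3) → MISS  vc=[]
2: 0x99 (blk 9, set 1) → MISS  vc=[29]
3: 0x73 (blk 7, set 3) → L1-HIT  vc=[29]
4: 0x93 (blk 9, set 1) → L1-HIT  vc=[29]
5: 0x1df (blk 29, set 1) → VC-HIT  vc=[9]
6: 0x1d6 (blk 29, set 1) → L1-HIT  vc=[9]
7: 0xbf (blk 11, set 3) → MISS  vc=[9, 7]
8: 0x7f (blk 7, set 3) → VC-HIT  vc=[9, 11]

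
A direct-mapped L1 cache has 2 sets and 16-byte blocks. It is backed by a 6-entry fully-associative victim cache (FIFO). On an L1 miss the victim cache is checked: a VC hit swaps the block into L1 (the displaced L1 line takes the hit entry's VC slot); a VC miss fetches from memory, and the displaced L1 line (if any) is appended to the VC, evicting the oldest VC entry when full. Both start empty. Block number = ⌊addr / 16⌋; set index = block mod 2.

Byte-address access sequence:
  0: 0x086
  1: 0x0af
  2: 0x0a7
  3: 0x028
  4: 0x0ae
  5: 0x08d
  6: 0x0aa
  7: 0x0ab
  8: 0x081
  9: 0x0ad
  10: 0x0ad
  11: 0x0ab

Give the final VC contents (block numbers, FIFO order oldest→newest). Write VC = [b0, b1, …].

0: 0x86 (blk 8, set 0) → MISS  vc=[]
1: 0xaf (blk 10, set 0) → MISS  vc=[8]
2: 0xa7 (blk 10, set 0) → L1-HIT  vc=[8]
3: 0x28 (blk 2, set 0) → MISS  vc=[8, 10]
4: 0xae (blk 10, set 0) → VC-HIT  vc=[8, 2]
5: 0x8d (blk 8, set 0) → VC-HIT  vc=[10, 2]
6: 0xaa (blk 10, set 0) → VC-HIT  vc=[8, 2]
7: 0xab (blk 10, set 0) → L1-HIT  vc=[8, 2]
8: 0x81 (blk 8, set 0) → VC-HIT  vc=[10, 2]
9: 0xad (blk 10, set 0) → VC-HIT  vc=[8, 2]
10: 0xad (blk 10, set 0) → L1-HIT  vc=[8, 2]
11: 0xab (blk 10, set 0) → L1-HIT  vc=[8, 2]

VC = [8, 2]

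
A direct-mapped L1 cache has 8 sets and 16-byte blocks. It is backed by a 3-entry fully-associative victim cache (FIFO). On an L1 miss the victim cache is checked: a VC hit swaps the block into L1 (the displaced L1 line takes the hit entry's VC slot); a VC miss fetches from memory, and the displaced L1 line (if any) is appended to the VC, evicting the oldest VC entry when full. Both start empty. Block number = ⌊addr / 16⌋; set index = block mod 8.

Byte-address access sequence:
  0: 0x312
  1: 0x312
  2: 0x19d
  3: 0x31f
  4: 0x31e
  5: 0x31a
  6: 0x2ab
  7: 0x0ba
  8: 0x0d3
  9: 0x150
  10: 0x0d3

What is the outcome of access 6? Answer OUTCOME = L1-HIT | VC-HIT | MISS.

  [0] addr=0x312 blk=49 s=1: MISS | VC []
  [1] addr=0x312 blk=49 s=1: L1-HIT | VC []
  [2] addr=0x19d blk=25 s=1: MISS | VC [49]
  [3] addr=0x31f blk=49 s=1: VC-HIT | VC [25]
  [4] addr=0x31e blk=49 s=1: L1-HIT | VC [25]
  [5] addr=0x31a blk=49 s=1: L1-HIT | VC [25]
  [6] addr=0x2ab blk=42 s=2: MISS | VC [25]
  [7] addr=0xba blk=11 s=3: MISS | VC [25]
  [8] addr=0xd3 blk=13 s=5: MISS | VC [25]
  [9] addr=0x150 blk=21 s=5: MISS | VC [25, 13]
  [10] addr=0xd3 blk=13 s=5: VC-HIT | VC [25, 21]

OUTCOME = MISS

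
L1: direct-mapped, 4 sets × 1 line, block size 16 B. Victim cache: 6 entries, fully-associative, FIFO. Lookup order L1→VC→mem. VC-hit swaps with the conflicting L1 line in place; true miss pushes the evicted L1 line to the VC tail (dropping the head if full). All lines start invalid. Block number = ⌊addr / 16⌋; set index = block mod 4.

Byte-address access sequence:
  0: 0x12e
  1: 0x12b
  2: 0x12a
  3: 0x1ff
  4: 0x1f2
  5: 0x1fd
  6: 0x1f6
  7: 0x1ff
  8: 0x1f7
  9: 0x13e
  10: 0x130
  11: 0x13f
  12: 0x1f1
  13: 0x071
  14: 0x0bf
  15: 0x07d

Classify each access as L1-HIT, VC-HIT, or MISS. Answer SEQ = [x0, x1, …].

0: 0x12e (blk 18, set 2) → MISS  vc=[]
1: 0x12b (blk 18, set 2) → L1-HIT  vc=[]
2: 0x12a (blk 18, set 2) → L1-HIT  vc=[]
3: 0x1ff (blk 31, set 3) → MISS  vc=[]
4: 0x1f2 (blk 31, set 3) → L1-HIT  vc=[]
5: 0x1fd (blk 31, set 3) → L1-HIT  vc=[]
6: 0x1f6 (blk 31, set 3) → L1-HIT  vc=[]
7: 0x1ff (blk 31, set 3) → L1-HIT  vc=[]
8: 0x1f7 (blk 31, set 3) → L1-HIT  vc=[]
9: 0x13e (blk 19, set 3) → MISS  vc=[31]
10: 0x130 (blk 19, set 3) → L1-HIT  vc=[31]
11: 0x13f (blk 19, set 3) → L1-HIT  vc=[31]
12: 0x1f1 (blk 31, set 3) → VC-HIT  vc=[19]
13: 0x71 (blk 7, set 3) → MISS  vc=[19, 31]
14: 0xbf (blk 11, set 3) → MISS  vc=[19, 31, 7]
15: 0x7d (blk 7, set 3) → VC-HIT  vc=[19, 31, 11]

SEQ = [MISS, L1-HIT, L1-HIT, MISS, L1-HIT, L1-HIT, L1-HIT, L1-HIT, L1-HIT, MISS, L1-HIT, L1-HIT, VC-HIT, MISS, MISS, VC-HIT]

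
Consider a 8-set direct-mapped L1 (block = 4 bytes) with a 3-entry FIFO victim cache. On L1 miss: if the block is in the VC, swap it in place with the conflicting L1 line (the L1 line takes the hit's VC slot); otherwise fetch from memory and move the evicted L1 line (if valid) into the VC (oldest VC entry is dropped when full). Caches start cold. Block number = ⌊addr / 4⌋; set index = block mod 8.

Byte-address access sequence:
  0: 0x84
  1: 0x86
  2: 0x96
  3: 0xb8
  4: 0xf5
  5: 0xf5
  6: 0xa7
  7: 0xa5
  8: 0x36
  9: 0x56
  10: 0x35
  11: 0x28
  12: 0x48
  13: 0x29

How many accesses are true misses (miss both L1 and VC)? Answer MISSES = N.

MISSES = 9

#0 0x84→b33/s1 MISS; vc=[]
#1 0x86→b33/s1 L1-HIT; vc=[]
#2 0x96→b37/s5 MISS; vc=[]
#3 0xb8→b46/s6 MISS; vc=[]
#4 0xf5→b61/s5 MISS; vc=[37]
#5 0xf5→b61/s5 L1-HIT; vc=[37]
#6 0xa7→b41/s1 MISS; vc=[37,33]
#7 0xa5→b41/s1 L1-HIT; vc=[37,33]
#8 0x36→b13/s5 MISS; vc=[37,33,61]
#9 0x56→b21/s5 MISS; vc=[33,61,13]
#10 0x35→b13/s5 VC-HIT; vc=[33,61,21]
#11 0x28→b10/s2 MISS; vc=[33,61,21]
#12 0x48→b18/s2 MISS; vc=[61,21,10]
#13 0x29→b10/s2 VC-HIT; vc=[61,21,18]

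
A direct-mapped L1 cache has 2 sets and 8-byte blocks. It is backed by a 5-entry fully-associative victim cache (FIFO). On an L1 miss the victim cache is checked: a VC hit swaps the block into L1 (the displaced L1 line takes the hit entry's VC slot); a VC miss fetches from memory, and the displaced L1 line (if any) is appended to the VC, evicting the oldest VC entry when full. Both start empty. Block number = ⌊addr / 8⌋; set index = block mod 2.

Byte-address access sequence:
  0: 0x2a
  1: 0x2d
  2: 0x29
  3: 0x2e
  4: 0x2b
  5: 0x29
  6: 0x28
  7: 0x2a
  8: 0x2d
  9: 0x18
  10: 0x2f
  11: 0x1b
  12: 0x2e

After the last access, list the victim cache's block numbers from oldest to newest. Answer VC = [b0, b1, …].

VC = [3]

  [0] addr=0x2a blk=5 s=1: MISS | VC []
  [1] addr=0x2d blk=5 s=1: L1-HIT | VC []
  [2] addr=0x29 blk=5 s=1: L1-HIT | VC []
  [3] addr=0x2e blk=5 s=1: L1-HIT | VC []
  [4] addr=0x2b blk=5 s=1: L1-HIT | VC []
  [5] addr=0x29 blk=5 s=1: L1-HIT | VC []
  [6] addr=0x28 blk=5 s=1: L1-HIT | VC []
  [7] addr=0x2a blk=5 s=1: L1-HIT | VC []
  [8] addr=0x2d blk=5 s=1: L1-HIT | VC []
  [9] addr=0x18 blk=3 s=1: MISS | VC [5]
  [10] addr=0x2f blk=5 s=1: VC-HIT | VC [3]
  [11] addr=0x1b blk=3 s=1: VC-HIT | VC [5]
  [12] addr=0x2e blk=5 s=1: VC-HIT | VC [3]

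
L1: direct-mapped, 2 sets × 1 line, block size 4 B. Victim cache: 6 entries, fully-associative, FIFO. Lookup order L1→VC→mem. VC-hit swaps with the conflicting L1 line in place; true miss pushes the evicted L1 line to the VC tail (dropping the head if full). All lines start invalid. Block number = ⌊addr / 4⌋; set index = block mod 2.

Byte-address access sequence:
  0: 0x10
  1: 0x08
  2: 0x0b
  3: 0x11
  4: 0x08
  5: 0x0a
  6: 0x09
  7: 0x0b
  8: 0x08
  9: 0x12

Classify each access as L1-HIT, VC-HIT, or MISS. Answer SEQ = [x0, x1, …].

SEQ = [MISS, MISS, L1-HIT, VC-HIT, VC-HIT, L1-HIT, L1-HIT, L1-HIT, L1-HIT, VC-HIT]

  [0] addr=0x10 blk=4 s=0: MISS | VC []
  [1] addr=0x8 blk=2 s=0: MISS | VC [4]
  [2] addr=0xb blk=2 s=0: L1-HIT | VC [4]
  [3] addr=0x11 blk=4 s=0: VC-HIT | VC [2]
  [4] addr=0x8 blk=2 s=0: VC-HIT | VC [4]
  [5] addr=0xa blk=2 s=0: L1-HIT | VC [4]
  [6] addr=0x9 blk=2 s=0: L1-HIT | VC [4]
  [7] addr=0xb blk=2 s=0: L1-HIT | VC [4]
  [8] addr=0x8 blk=2 s=0: L1-HIT | VC [4]
  [9] addr=0x12 blk=4 s=0: VC-HIT | VC [2]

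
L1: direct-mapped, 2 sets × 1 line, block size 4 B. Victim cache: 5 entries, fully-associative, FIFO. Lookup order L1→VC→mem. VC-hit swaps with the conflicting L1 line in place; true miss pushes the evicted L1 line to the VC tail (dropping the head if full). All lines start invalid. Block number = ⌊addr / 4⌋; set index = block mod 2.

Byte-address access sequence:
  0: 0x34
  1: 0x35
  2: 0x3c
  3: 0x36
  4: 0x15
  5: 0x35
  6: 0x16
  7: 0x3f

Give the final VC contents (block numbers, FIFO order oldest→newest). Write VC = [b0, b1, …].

VC = [5, 13]

0: 0x34 (blk 13, set 1) → MISS  vc=[]
1: 0x35 (blk 13, set 1) → L1-HIT  vc=[]
2: 0x3c (blk 15, set 1) → MISS  vc=[13]
3: 0x36 (blk 13, set 1) → VC-HIT  vc=[15]
4: 0x15 (blk 5, set 1) → MISS  vc=[15, 13]
5: 0x35 (blk 13, set 1) → VC-HIT  vc=[15, 5]
6: 0x16 (blk 5, set 1) → VC-HIT  vc=[15, 13]
7: 0x3f (blk 15, set 1) → VC-HIT  vc=[5, 13]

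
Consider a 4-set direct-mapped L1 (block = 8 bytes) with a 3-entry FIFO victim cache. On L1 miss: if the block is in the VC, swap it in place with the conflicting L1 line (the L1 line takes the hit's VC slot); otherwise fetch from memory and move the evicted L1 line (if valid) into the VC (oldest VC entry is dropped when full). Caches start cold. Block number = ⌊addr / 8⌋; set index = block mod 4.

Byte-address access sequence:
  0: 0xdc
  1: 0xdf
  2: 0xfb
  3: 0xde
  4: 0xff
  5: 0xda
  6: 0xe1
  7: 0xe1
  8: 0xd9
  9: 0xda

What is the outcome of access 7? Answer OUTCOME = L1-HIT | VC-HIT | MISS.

#0 0xdc→b27/s3 MISS; vc=[]
#1 0xdf→b27/s3 L1-HIT; vc=[]
#2 0xfb→b31/s3 MISS; vc=[27]
#3 0xde→b27/s3 VC-HIT; vc=[31]
#4 0xff→b31/s3 VC-HIT; vc=[27]
#5 0xda→b27/s3 VC-HIT; vc=[31]
#6 0xe1→b28/s0 MISS; vc=[31]
#7 0xe1→b28/s0 L1-HIT; vc=[31]
#8 0xd9→b27/s3 L1-HIT; vc=[31]
#9 0xda→b27/s3 L1-HIT; vc=[31]

OUTCOME = L1-HIT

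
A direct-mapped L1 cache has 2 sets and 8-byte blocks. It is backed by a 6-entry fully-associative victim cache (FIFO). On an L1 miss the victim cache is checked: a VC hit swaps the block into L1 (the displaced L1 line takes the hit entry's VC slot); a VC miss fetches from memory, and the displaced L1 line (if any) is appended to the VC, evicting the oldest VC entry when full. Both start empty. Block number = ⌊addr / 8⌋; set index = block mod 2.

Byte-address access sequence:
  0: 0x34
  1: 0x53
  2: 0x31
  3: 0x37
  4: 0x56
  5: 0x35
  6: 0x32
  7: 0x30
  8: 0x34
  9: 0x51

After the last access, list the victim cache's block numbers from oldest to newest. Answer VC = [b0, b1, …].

VC = [6]

  [0] addr=0x34 blk=6 s=0: MISS | VC []
  [1] addr=0x53 blk=10 s=0: MISS | VC [6]
  [2] addr=0x31 blk=6 s=0: VC-HIT | VC [10]
  [3] addr=0x37 blk=6 s=0: L1-HIT | VC [10]
  [4] addr=0x56 blk=10 s=0: VC-HIT | VC [6]
  [5] addr=0x35 blk=6 s=0: VC-HIT | VC [10]
  [6] addr=0x32 blk=6 s=0: L1-HIT | VC [10]
  [7] addr=0x30 blk=6 s=0: L1-HIT | VC [10]
  [8] addr=0x34 blk=6 s=0: L1-HIT | VC [10]
  [9] addr=0x51 blk=10 s=0: VC-HIT | VC [6]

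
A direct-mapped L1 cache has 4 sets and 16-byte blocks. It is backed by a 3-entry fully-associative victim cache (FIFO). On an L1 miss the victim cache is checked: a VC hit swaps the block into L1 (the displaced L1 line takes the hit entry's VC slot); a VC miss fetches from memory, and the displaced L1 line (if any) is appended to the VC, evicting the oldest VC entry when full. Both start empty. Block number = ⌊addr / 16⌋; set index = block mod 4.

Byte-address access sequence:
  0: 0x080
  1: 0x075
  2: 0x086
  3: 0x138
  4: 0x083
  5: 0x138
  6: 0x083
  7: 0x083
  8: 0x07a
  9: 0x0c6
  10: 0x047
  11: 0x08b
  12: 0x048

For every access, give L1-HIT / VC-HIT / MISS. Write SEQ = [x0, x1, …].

SEQ = [MISS, MISS, L1-HIT, MISS, L1-HIT, L1-HIT, L1-HIT, L1-HIT, VC-HIT, MISS, MISS, VC-HIT, VC-HIT]

0: 0x80 (blk 8, set 0) → MISS  vc=[]
1: 0x75 (blk 7, set 3) → MISS  vc=[]
2: 0x86 (blk 8, set 0) → L1-HIT  vc=[]
3: 0x138 (blk 19, set 3) → MISS  vc=[7]
4: 0x83 (blk 8, set 0) → L1-HIT  vc=[7]
5: 0x138 (blk 19, set 3) → L1-HIT  vc=[7]
6: 0x83 (blk 8, set 0) → L1-HIT  vc=[7]
7: 0x83 (blk 8, set 0) → L1-HIT  vc=[7]
8: 0x7a (blk 7, set 3) → VC-HIT  vc=[19]
9: 0xc6 (blk 12, set 0) → MISS  vc=[19, 8]
10: 0x47 (blk 4, set 0) → MISS  vc=[19, 8, 12]
11: 0x8b (blk 8, set 0) → VC-HIT  vc=[19, 4, 12]
12: 0x48 (blk 4, set 0) → VC-HIT  vc=[19, 8, 12]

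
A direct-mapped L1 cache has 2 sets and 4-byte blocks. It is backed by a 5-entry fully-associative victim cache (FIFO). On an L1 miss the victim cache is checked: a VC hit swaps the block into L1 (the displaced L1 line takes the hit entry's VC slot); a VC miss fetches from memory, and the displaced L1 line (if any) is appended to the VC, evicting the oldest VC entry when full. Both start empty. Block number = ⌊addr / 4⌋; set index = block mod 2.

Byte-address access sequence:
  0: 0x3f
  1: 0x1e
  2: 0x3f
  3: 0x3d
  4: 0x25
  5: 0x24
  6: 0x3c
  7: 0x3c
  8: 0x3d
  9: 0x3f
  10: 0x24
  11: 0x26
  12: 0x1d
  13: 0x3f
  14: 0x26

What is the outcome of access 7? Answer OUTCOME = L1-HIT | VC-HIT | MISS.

#0 0x3f→b15/s1 MISS; vc=[]
#1 0x1e→b7/s1 MISS; vc=[15]
#2 0x3f→b15/s1 VC-HIT; vc=[7]
#3 0x3d→b15/s1 L1-HIT; vc=[7]
#4 0x25→b9/s1 MISS; vc=[7,15]
#5 0x24→b9/s1 L1-HIT; vc=[7,15]
#6 0x3c→b15/s1 VC-HIT; vc=[7,9]
#7 0x3c→b15/s1 L1-HIT; vc=[7,9]
#8 0x3d→b15/s1 L1-HIT; vc=[7,9]
#9 0x3f→b15/s1 L1-HIT; vc=[7,9]
#10 0x24→b9/s1 VC-HIT; vc=[7,15]
#11 0x26→b9/s1 L1-HIT; vc=[7,15]
#12 0x1d→b7/s1 VC-HIT; vc=[9,15]
#13 0x3f→b15/s1 VC-HIT; vc=[9,7]
#14 0x26→b9/s1 VC-HIT; vc=[15,7]

OUTCOME = L1-HIT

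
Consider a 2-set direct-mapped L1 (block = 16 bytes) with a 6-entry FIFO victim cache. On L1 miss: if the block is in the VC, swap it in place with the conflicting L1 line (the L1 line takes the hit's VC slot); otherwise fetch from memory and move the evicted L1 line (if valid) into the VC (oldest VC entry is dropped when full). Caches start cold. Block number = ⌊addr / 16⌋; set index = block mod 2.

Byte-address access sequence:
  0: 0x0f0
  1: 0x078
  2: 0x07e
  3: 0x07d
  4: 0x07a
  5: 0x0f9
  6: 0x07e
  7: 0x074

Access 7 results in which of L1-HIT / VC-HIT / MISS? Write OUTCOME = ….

#0 0xf0→b15/s1 MISS; vc=[]
#1 0x78→b7/s1 MISS; vc=[15]
#2 0x7e→b7/s1 L1-HIT; vc=[15]
#3 0x7d→b7/s1 L1-HIT; vc=[15]
#4 0x7a→b7/s1 L1-HIT; vc=[15]
#5 0xf9→b15/s1 VC-HIT; vc=[7]
#6 0x7e→b7/s1 VC-HIT; vc=[15]
#7 0x74→b7/s1 L1-HIT; vc=[15]

OUTCOME = L1-HIT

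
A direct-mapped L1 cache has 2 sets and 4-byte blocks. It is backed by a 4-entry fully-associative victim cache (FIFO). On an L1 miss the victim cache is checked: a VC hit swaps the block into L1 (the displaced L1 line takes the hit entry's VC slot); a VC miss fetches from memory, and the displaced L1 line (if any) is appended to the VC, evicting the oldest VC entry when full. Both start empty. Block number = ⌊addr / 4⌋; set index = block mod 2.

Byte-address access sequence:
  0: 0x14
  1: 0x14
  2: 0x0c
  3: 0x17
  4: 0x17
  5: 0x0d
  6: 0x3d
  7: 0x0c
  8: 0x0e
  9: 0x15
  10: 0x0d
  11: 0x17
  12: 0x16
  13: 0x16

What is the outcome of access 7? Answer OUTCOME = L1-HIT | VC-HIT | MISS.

  [0] addr=0x14 blk=5 s=1: MISS | VC []
  [1] addr=0x14 blk=5 s=1: L1-HIT | VC []
  [2] addr=0xc blk=3 s=1: MISS | VC [5]
  [3] addr=0x17 blk=5 s=1: VC-HIT | VC [3]
  [4] addr=0x17 blk=5 s=1: L1-HIT | VC [3]
  [5] addr=0xd blk=3 s=1: VC-HIT | VC [5]
  [6] addr=0x3d blk=15 s=1: MISS | VC [5, 3]
  [7] addr=0xc blk=3 s=1: VC-HIT | VC [5, 15]
  [8] addr=0xe blk=3 s=1: L1-HIT | VC [5, 15]
  [9] addr=0x15 blk=5 s=1: VC-HIT | VC [3, 15]
  [10] addr=0xd blk=3 s=1: VC-HIT | VC [5, 15]
  [11] addr=0x17 blk=5 s=1: VC-HIT | VC [3, 15]
  [12] addr=0x16 blk=5 s=1: L1-HIT | VC [3, 15]
  [13] addr=0x16 blk=5 s=1: L1-HIT | VC [3, 15]

OUTCOME = VC-HIT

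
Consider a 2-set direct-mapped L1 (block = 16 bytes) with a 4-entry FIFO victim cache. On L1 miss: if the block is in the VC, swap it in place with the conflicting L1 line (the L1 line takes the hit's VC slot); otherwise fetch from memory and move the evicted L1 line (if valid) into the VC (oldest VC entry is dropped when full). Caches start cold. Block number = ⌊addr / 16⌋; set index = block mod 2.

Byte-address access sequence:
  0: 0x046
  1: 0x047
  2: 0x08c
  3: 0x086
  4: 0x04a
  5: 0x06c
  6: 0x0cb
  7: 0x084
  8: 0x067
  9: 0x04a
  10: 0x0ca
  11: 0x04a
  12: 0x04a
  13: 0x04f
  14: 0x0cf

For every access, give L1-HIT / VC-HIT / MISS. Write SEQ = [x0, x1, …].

SEQ = [MISS, L1-HIT, MISS, L1-HIT, VC-HIT, MISS, MISS, VC-HIT, VC-HIT, VC-HIT, VC-HIT, VC-HIT, L1-HIT, L1-HIT, VC-HIT]

  [0] addr=0x46 blk=4 s=0: MISS | VC []
  [1] addr=0x47 blk=4 s=0: L1-HIT | VC []
  [2] addr=0x8c blk=8 s=0: MISS | VC [4]
  [3] addr=0x86 blk=8 s=0: L1-HIT | VC [4]
  [4] addr=0x4a blk=4 s=0: VC-HIT | VC [8]
  [5] addr=0x6c blk=6 s=0: MISS | VC [8, 4]
  [6] addr=0xcb blk=12 s=0: MISS | VC [8, 4, 6]
  [7] addr=0x84 blk=8 s=0: VC-HIT | VC [12, 4, 6]
  [8] addr=0x67 blk=6 s=0: VC-HIT | VC [12, 4, 8]
  [9] addr=0x4a blk=4 s=0: VC-HIT | VC [12, 6, 8]
  [10] addr=0xca blk=12 s=0: VC-HIT | VC [4, 6, 8]
  [11] addr=0x4a blk=4 s=0: VC-HIT | VC [12, 6, 8]
  [12] addr=0x4a blk=4 s=0: L1-HIT | VC [12, 6, 8]
  [13] addr=0x4f blk=4 s=0: L1-HIT | VC [12, 6, 8]
  [14] addr=0xcf blk=12 s=0: VC-HIT | VC [4, 6, 8]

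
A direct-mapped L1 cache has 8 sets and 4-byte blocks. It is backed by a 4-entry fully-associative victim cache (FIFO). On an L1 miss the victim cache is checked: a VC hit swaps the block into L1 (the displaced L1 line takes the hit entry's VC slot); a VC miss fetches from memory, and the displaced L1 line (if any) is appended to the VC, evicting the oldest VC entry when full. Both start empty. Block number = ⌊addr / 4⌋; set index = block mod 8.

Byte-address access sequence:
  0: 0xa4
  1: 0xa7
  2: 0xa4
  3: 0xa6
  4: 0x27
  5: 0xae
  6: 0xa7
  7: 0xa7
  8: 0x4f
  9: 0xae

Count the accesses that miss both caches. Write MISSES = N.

MISSES = 4

#0 0xa4→b41/s1 MISS; vc=[]
#1 0xa7→b41/s1 L1-HIT; vc=[]
#2 0xa4→b41/s1 L1-HIT; vc=[]
#3 0xa6→b41/s1 L1-HIT; vc=[]
#4 0x27→b9/s1 MISS; vc=[41]
#5 0xae→b43/s3 MISS; vc=[41]
#6 0xa7→b41/s1 VC-HIT; vc=[9]
#7 0xa7→b41/s1 L1-HIT; vc=[9]
#8 0x4f→b19/s3 MISS; vc=[9,43]
#9 0xae→b43/s3 VC-HIT; vc=[9,19]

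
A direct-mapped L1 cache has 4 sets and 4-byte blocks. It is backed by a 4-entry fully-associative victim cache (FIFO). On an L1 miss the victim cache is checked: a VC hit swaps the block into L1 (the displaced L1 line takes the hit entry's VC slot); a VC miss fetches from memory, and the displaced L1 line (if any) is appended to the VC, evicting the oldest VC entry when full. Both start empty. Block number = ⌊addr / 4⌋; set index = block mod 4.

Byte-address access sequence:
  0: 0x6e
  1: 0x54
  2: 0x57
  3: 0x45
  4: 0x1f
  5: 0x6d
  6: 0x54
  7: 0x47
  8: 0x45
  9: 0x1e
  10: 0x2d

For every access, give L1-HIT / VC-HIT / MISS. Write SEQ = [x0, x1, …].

#0 0x6e→b27/s3 MISS; vc=[]
#1 0x54→b21/s1 MISS; vc=[]
#2 0x57→b21/s1 L1-HIT; vc=[]
#3 0x45→b17/s1 MISS; vc=[21]
#4 0x1f→b7/s3 MISS; vc=[21,27]
#5 0x6d→b27/s3 VC-HIT; vc=[21,7]
#6 0x54→b21/s1 VC-HIT; vc=[17,7]
#7 0x47→b17/s1 VC-HIT; vc=[21,7]
#8 0x45→b17/s1 L1-HIT; vc=[21,7]
#9 0x1e→b7/s3 VC-HIT; vc=[21,27]
#10 0x2d→b11/s3 MISS; vc=[21,27,7]

SEQ = [MISS, MISS, L1-HIT, MISS, MISS, VC-HIT, VC-HIT, VC-HIT, L1-HIT, VC-HIT, MISS]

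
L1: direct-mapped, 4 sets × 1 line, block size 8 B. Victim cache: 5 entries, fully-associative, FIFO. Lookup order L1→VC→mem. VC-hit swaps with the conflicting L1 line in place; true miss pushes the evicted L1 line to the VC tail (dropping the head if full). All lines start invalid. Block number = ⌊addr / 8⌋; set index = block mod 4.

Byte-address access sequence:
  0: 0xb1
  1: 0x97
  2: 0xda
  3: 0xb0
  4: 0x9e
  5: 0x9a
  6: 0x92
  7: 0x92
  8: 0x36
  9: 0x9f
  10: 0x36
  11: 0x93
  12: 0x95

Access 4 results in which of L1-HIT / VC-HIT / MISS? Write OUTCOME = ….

OUTCOME = MISS

  [0] addr=0xb1 blk=22 s=2: MISS | VC []
  [1] addr=0x97 blk=18 s=2: MISS | VC [22]
  [2] addr=0xda blk=27 s=3: MISS | VC [22]
  [3] addr=0xb0 blk=22 s=2: VC-HIT | VC [18]
  [4] addr=0x9e blk=19 s=3: MISS | VC [18, 27]
  [5] addr=0x9a blk=19 s=3: L1-HIT | VC [18, 27]
  [6] addr=0x92 blk=18 s=2: VC-HIT | VC [22, 27]
  [7] addr=0x92 blk=18 s=2: L1-HIT | VC [22, 27]
  [8] addr=0x36 blk=6 s=2: MISS | VC [22, 27, 18]
  [9] addr=0x9f blk=19 s=3: L1-HIT | VC [22, 27, 18]
  [10] addr=0x36 blk=6 s=2: L1-HIT | VC [22, 27, 18]
  [11] addr=0x93 blk=18 s=2: VC-HIT | VC [22, 27, 6]
  [12] addr=0x95 blk=18 s=2: L1-HIT | VC [22, 27, 6]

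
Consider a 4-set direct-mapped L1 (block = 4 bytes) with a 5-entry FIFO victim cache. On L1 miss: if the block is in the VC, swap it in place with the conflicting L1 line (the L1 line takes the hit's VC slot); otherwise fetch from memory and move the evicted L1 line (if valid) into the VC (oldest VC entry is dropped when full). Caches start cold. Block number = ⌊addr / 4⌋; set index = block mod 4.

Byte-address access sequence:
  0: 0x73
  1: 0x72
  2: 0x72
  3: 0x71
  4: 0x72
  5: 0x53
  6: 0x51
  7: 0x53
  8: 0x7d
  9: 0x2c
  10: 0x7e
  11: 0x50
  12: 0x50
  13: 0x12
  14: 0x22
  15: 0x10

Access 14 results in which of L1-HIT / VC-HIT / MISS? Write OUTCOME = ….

OUTCOME = MISS

  [0] addr=0x73 blk=28 s=0: MISS | VC []
  [1] addr=0x72 blk=28 s=0: L1-HIT | VC []
  [2] addr=0x72 blk=28 s=0: L1-HIT | VC []
  [3] addr=0x71 blk=28 s=0: L1-HIT | VC []
  [4] addr=0x72 blk=28 s=0: L1-HIT | VC []
  [5] addr=0x53 blk=20 s=0: MISS | VC [28]
  [6] addr=0x51 blk=20 s=0: L1-HIT | VC [28]
  [7] addr=0x53 blk=20 s=0: L1-HIT | VC [28]
  [8] addr=0x7d blk=31 s=3: MISS | VC [28]
  [9] addr=0x2c blk=11 s=3: MISS | VC [28, 31]
  [10] addr=0x7e blk=31 s=3: VC-HIT | VC [28, 11]
  [11] addr=0x50 blk=20 s=0: L1-HIT | VC [28, 11]
  [12] addr=0x50 blk=20 s=0: L1-HIT | VC [28, 11]
  [13] addr=0x12 blk=4 s=0: MISS | VC [28, 11, 20]
  [14] addr=0x22 blk=8 s=0: MISS | VC [28, 11, 20, 4]
  [15] addr=0x10 blk=4 s=0: VC-HIT | VC [28, 11, 20, 8]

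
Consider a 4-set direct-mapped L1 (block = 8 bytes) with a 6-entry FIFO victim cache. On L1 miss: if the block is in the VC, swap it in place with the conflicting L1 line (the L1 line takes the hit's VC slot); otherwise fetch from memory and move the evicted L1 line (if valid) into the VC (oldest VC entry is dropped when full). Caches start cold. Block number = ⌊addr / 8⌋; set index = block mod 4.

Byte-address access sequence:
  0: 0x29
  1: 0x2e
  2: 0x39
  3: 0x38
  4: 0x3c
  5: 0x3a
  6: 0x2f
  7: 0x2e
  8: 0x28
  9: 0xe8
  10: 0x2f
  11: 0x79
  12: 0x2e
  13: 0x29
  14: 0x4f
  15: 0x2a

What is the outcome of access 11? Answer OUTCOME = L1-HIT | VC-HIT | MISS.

OUTCOME = MISS

  [0] addr=0x29 blk=5 s=1: MISS | VC []
  [1] addr=0x2e blk=5 s=1: L1-HIT | VC []
  [2] addr=0x39 blk=7 s=3: MISS | VC []
  [3] addr=0x38 blk=7 s=3: L1-HIT | VC []
  [4] addr=0x3c blk=7 s=3: L1-HIT | VC []
  [5] addr=0x3a blk=7 s=3: L1-HIT | VC []
  [6] addr=0x2f blk=5 s=1: L1-HIT | VC []
  [7] addr=0x2e blk=5 s=1: L1-HIT | VC []
  [8] addr=0x28 blk=5 s=1: L1-HIT | VC []
  [9] addr=0xe8 blk=29 s=1: MISS | VC [5]
  [10] addr=0x2f blk=5 s=1: VC-HIT | VC [29]
  [11] addr=0x79 blk=15 s=3: MISS | VC [29, 7]
  [12] addr=0x2e blk=5 s=1: L1-HIT | VC [29, 7]
  [13] addr=0x29 blk=5 s=1: L1-HIT | VC [29, 7]
  [14] addr=0x4f blk=9 s=1: MISS | VC [29, 7, 5]
  [15] addr=0x2a blk=5 s=1: VC-HIT | VC [29, 7, 9]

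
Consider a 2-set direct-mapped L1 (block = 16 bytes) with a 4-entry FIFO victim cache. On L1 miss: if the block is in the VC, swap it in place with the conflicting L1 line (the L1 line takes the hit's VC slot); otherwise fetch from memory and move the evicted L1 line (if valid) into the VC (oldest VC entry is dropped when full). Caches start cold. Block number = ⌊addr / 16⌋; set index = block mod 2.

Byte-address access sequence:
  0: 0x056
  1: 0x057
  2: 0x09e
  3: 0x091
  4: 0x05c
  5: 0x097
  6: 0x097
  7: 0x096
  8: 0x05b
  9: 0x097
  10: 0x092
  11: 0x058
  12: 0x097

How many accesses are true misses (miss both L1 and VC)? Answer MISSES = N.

  [0] addr=0x56 blk=5 s=1: MISS | VC []
  [1] addr=0x57 blk=5 s=1: L1-HIT | VC []
  [2] addr=0x9e blk=9 s=1: MISS | VC [5]
  [3] addr=0x91 blk=9 s=1: L1-HIT | VC [5]
  [4] addr=0x5c blk=5 s=1: VC-HIT | VC [9]
  [5] addr=0x97 blk=9 s=1: VC-HIT | VC [5]
  [6] addr=0x97 blk=9 s=1: L1-HIT | VC [5]
  [7] addr=0x96 blk=9 s=1: L1-HIT | VC [5]
  [8] addr=0x5b blk=5 s=1: VC-HIT | VC [9]
  [9] addr=0x97 blk=9 s=1: VC-HIT | VC [5]
  [10] addr=0x92 blk=9 s=1: L1-HIT | VC [5]
  [11] addr=0x58 blk=5 s=1: VC-HIT | VC [9]
  [12] addr=0x97 blk=9 s=1: VC-HIT | VC [5]

MISSES = 2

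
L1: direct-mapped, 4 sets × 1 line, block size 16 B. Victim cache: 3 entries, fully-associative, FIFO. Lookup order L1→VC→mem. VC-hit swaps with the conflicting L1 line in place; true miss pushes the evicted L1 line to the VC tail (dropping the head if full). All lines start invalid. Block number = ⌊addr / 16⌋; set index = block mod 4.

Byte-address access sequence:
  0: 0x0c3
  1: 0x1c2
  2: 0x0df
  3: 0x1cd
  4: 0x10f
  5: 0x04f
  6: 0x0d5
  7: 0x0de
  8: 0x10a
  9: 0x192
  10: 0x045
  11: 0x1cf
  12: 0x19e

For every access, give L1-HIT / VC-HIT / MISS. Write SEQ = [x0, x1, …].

SEQ = [MISS, MISS, MISS, L1-HIT, MISS, MISS, L1-HIT, L1-HIT, VC-HIT, MISS, VC-HIT, VC-HIT, L1-HIT]

0: 0xc3 (blk 12, set 0) → MISS  vc=[]
1: 0x1c2 (blk 28, set 0) → MISS  vc=[12]
2: 0xdf (blk 13, set 1) → MISS  vc=[12]
3: 0x1cd (blk 28, set 0) → L1-HIT  vc=[12]
4: 0x10f (blk 16, set 0) → MISS  vc=[12, 28]
5: 0x4f (blk 4, set 0) → MISS  vc=[12, 28, 16]
6: 0xd5 (blk 13, set 1) → L1-HIT  vc=[12, 28, 16]
7: 0xde (blk 13, set 1) → L1-HIT  vc=[12, 28, 16]
8: 0x10a (blk 16, set 0) → VC-HIT  vc=[12, 28, 4]
9: 0x192 (blk 25, set 1) → MISS  vc=[28, 4, 13]
10: 0x45 (blk 4, set 0) → VC-HIT  vc=[28, 16, 13]
11: 0x1cf (blk 28, set 0) → VC-HIT  vc=[4, 16, 13]
12: 0x19e (blk 25, set 1) → L1-HIT  vc=[4, 16, 13]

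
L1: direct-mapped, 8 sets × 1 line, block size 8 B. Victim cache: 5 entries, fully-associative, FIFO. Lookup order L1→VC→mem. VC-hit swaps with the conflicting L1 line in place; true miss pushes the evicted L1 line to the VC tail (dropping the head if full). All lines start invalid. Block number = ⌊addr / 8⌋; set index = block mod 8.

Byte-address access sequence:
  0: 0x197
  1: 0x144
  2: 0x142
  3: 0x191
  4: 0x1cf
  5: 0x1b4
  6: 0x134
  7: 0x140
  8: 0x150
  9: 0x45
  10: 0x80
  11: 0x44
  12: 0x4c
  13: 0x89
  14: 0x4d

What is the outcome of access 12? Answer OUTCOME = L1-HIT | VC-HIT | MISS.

  [0] addr=0x197 blk=50 s=2: MISS | VC []
  [1] addr=0x144 blk=40 s=0: MISS | VC []
  [2] addr=0x142 blk=40 s=0: L1-HIT | VC []
  [3] addr=0x191 blk=50 s=2: L1-HIT | VC []
  [4] addr=0x1cf blk=57 s=1: MISS | VC []
  [5] addr=0x1b4 blk=54 s=6: MISS | VC []
  [6] addr=0x134 blk=38 s=6: MISS | VC [54]
  [7] addr=0x140 blk=40 s=0: L1-HIT | VC [54]
  [8] addr=0x150 blk=42 s=2: MISS | VC [54, 50]
  [9] addr=0x45 blk=8 s=0: MISS | VC [54, 50, 40]
  [10] addr=0x80 blk=16 s=0: MISS | VC [54, 50, 40, 8]
  [11] addr=0x44 blk=8 s=0: VC-HIT | VC [54, 50, 40, 16]
  [12] addr=0x4c blk=9 s=1: MISS | VC [54, 50, 40, 16, 57]
  [13] addr=0x89 blk=17 s=1: MISS | VC [50, 40, 16, 57, 9]
  [14] addr=0x4d blk=9 s=1: VC-HIT | VC [50, 40, 16, 57, 17]

OUTCOME = MISS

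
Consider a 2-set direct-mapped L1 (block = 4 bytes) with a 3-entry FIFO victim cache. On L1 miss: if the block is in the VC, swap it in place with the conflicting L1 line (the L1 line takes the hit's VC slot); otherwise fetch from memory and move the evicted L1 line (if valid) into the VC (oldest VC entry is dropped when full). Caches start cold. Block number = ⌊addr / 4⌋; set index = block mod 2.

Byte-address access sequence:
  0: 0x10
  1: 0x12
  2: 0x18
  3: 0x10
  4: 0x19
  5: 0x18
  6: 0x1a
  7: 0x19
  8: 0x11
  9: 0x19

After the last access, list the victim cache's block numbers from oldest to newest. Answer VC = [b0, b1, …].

0: 0x10 (blk 4, set 0) → MISS  vc=[]
1: 0x12 (blk 4, set 0) → L1-HIT  vc=[]
2: 0x18 (blk 6, set 0) → MISS  vc=[4]
3: 0x10 (blk 4, set 0) → VC-HIT  vc=[6]
4: 0x19 (blk 6, set 0) → VC-HIT  vc=[4]
5: 0x18 (blk 6, set 0) → L1-HIT  vc=[4]
6: 0x1a (blk 6, set 0) → L1-HIT  vc=[4]
7: 0x19 (blk 6, set 0) → L1-HIT  vc=[4]
8: 0x11 (blk 4, set 0) → VC-HIT  vc=[6]
9: 0x19 (blk 6, set 0) → VC-HIT  vc=[4]

VC = [4]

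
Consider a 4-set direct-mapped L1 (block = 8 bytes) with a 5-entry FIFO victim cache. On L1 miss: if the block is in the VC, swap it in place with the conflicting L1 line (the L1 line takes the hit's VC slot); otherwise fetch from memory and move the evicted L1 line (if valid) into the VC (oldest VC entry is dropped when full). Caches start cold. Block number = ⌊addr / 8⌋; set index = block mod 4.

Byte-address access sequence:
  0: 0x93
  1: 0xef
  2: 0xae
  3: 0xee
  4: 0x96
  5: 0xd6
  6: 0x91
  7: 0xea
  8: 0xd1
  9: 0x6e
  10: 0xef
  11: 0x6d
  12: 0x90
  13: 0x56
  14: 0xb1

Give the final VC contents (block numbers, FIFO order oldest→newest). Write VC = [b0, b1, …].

0: 0x93 (blk 18, set 2) → MISS  vc=[]
1: 0xef (blk 29, set 1) → MISS  vc=[]
2: 0xae (blk 21, set 1) → MISS  vc=[29]
3: 0xee (blk 29, set 1) → VC-HIT  vc=[21]
4: 0x96 (blk 18, set 2) → L1-HIT  vc=[21]
5: 0xd6 (blk 26, set 2) → MISS  vc=[21, 18]
6: 0x91 (blk 18, set 2) → VC-HIT  vc=[21, 26]
7: 0xea (blk 29, set 1) → L1-HIT  vc=[21, 26]
8: 0xd1 (blk 26, set 2) → VC-HIT  vc=[21, 18]
9: 0x6e (blk 13, set 1) → MISS  vc=[21, 18, 29]
10: 0xef (blk 29, set 1) → VC-HIT  vc=[21, 18, 13]
11: 0x6d (blk 13, set 1) → VC-HIT  vc=[21, 18, 29]
12: 0x90 (blk 18, set 2) → VC-HIT  vc=[21, 26, 29]
13: 0x56 (blk 10, set 2) → MISS  vc=[21, 26, 29, 18]
14: 0xb1 (blk 22, set 2) → MISS  vc=[21, 26, 29, 18, 10]

VC = [21, 26, 29, 18, 10]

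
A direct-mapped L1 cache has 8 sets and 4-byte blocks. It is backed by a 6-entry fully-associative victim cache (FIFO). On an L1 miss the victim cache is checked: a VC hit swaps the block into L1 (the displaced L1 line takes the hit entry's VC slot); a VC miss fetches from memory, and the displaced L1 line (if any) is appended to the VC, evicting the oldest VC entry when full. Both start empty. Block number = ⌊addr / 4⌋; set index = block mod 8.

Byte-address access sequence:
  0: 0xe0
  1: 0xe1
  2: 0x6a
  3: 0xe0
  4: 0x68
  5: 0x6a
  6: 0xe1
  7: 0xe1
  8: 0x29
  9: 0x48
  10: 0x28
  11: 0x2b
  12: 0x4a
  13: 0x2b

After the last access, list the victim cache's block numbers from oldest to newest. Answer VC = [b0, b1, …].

VC = [26, 18]

  [0] addr=0xe0 blk=56 s=0: MISS | VC []
  [1] addr=0xe1 blk=56 s=0: L1-HIT | VC []
  [2] addr=0x6a blk=26 s=2: MISS | VC []
  [3] addr=0xe0 blk=56 s=0: L1-HIT | VC []
  [4] addr=0x68 blk=26 s=2: L1-HIT | VC []
  [5] addr=0x6a blk=26 s=2: L1-HIT | VC []
  [6] addr=0xe1 blk=56 s=0: L1-HIT | VC []
  [7] addr=0xe1 blk=56 s=0: L1-HIT | VC []
  [8] addr=0x29 blk=10 s=2: MISS | VC [26]
  [9] addr=0x48 blk=18 s=2: MISS | VC [26, 10]
  [10] addr=0x28 blk=10 s=2: VC-HIT | VC [26, 18]
  [11] addr=0x2b blk=10 s=2: L1-HIT | VC [26, 18]
  [12] addr=0x4a blk=18 s=2: VC-HIT | VC [26, 10]
  [13] addr=0x2b blk=10 s=2: VC-HIT | VC [26, 18]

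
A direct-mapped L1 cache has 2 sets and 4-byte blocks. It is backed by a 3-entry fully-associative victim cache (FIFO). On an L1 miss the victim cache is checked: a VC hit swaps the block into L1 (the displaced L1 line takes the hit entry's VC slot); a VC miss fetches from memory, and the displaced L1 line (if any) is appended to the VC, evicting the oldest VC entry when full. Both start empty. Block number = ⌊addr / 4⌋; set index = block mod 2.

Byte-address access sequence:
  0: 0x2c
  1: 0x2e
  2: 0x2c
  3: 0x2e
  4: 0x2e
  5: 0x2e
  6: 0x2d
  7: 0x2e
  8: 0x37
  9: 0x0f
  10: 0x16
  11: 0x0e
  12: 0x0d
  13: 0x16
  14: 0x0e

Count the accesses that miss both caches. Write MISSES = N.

#0 0x2c→b11/s1 MISS; vc=[]
#1 0x2e→b11/s1 L1-HIT; vc=[]
#2 0x2c→b11/s1 L1-HIT; vc=[]
#3 0x2e→b11/s1 L1-HIT; vc=[]
#4 0x2e→b11/s1 L1-HIT; vc=[]
#5 0x2e→b11/s1 L1-HIT; vc=[]
#6 0x2d→b11/s1 L1-HIT; vc=[]
#7 0x2e→b11/s1 L1-HIT; vc=[]
#8 0x37→b13/s1 MISS; vc=[11]
#9 0xf→b3/s1 MISS; vc=[11,13]
#10 0x16→b5/s1 MISS; vc=[11,13,3]
#11 0xe→b3/s1 VC-HIT; vc=[11,13,5]
#12 0xd→b3/s1 L1-HIT; vc=[11,13,5]
#13 0x16→b5/s1 VC-HIT; vc=[11,13,3]
#14 0xe→b3/s1 VC-HIT; vc=[11,13,5]

MISSES = 4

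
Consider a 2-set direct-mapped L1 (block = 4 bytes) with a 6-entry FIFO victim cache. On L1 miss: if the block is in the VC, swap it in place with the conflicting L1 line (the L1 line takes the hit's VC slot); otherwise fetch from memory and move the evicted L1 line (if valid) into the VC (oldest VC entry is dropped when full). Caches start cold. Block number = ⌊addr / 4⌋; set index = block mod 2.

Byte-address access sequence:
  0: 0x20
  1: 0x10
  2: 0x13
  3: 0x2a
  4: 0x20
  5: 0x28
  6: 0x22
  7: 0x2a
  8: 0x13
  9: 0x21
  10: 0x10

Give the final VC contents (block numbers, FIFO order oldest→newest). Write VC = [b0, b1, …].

#0 0x20→b8/s0 MISS; vc=[]
#1 0x10→b4/s0 MISS; vc=[8]
#2 0x13→b4/s0 L1-HIT; vc=[8]
#3 0x2a→b10/s0 MISS; vc=[8,4]
#4 0x20→b8/s0 VC-HIT; vc=[10,4]
#5 0x28→b10/s0 VC-HIT; vc=[8,4]
#6 0x22→b8/s0 VC-HIT; vc=[10,4]
#7 0x2a→b10/s0 VC-HIT; vc=[8,4]
#8 0x13→b4/s0 VC-HIT; vc=[8,10]
#9 0x21→b8/s0 VC-HIT; vc=[4,10]
#10 0x10→b4/s0 VC-HIT; vc=[8,10]

VC = [8, 10]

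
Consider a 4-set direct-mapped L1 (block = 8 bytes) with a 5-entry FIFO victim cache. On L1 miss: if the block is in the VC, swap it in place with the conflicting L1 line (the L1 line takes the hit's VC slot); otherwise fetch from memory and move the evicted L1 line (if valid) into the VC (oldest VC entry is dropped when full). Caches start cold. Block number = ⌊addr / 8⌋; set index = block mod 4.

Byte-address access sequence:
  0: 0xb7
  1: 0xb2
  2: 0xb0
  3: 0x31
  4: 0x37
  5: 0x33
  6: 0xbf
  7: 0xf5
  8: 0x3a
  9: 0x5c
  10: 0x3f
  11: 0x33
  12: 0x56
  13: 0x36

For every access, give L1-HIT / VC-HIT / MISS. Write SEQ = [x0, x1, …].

0: 0xb7 (blk 22, set 2) → MISS  vc=[]
1: 0xb2 (blk 22, set 2) → L1-HIT  vc=[]
2: 0xb0 (blk 22, set 2) → L1-HIT  vc=[]
3: 0x31 (blk 6, set 2) → MISS  vc=[22]
4: 0x37 (blk 6, set 2) → L1-HIT  vc=[22]
5: 0x33 (blk 6, set 2) → L1-HIT  vc=[22]
6: 0xbf (blk 23, set 3) → MISS  vc=[22]
7: 0xf5 (blk 30, set 2) → MISS  vc=[22, 6]
8: 0x3a (blk 7, set 3) → MISS  vc=[22, 6, 23]
9: 0x5c (blk 11, set 3) → MISS  vc=[22, 6, 23, 7]
10: 0x3f (blk 7, set 3) → VC-HIT  vc=[22, 6, 23, 11]
11: 0x33 (blk 6, set 2) → VC-HIT  vc=[22, 30, 23, 11]
12: 0x56 (blk 10, set 2) → MISS  vc=[22, 30, 23, 11, 6]
13: 0x36 (blk 6, set 2) → VC-HIT  vc=[22, 30, 23, 11, 10]

SEQ = [MISS, L1-HIT, L1-HIT, MISS, L1-HIT, L1-HIT, MISS, MISS, MISS, MISS, VC-HIT, VC-HIT, MISS, VC-HIT]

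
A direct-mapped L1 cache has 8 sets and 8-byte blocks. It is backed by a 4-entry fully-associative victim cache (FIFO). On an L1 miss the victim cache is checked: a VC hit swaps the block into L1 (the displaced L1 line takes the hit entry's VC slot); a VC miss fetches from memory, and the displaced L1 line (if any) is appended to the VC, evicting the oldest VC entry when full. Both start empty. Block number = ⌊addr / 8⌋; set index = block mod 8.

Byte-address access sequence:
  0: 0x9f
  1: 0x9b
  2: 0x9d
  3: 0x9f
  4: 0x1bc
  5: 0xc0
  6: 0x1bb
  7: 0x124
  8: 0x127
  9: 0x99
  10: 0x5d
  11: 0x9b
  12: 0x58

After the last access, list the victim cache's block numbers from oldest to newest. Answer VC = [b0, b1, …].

  [0] addr=0x9f blk=19 s=3: MISS | VC []
  [1] addr=0x9b blk=19 s=3: L1-HIT | VC []
  [2] addr=0x9d blk=19 s=3: L1-HIT | VC []
  [3] addr=0x9f blk=19 s=3: L1-HIT | VC []
  [4] addr=0x1bc blk=55 s=7: MISS | VC []
  [5] addr=0xc0 blk=24 s=0: MISS | VC []
  [6] addr=0x1bb blk=55 s=7: L1-HIT | VC []
  [7] addr=0x124 blk=36 s=4: MISS | VC []
  [8] addr=0x127 blk=36 s=4: L1-HIT | VC []
  [9] addr=0x99 blk=19 s=3: L1-HIT | VC []
  [10] addr=0x5d blk=11 s=3: MISS | VC [19]
  [11] addr=0x9b blk=19 s=3: VC-HIT | VC [11]
  [12] addr=0x58 blk=11 s=3: VC-HIT | VC [19]

VC = [19]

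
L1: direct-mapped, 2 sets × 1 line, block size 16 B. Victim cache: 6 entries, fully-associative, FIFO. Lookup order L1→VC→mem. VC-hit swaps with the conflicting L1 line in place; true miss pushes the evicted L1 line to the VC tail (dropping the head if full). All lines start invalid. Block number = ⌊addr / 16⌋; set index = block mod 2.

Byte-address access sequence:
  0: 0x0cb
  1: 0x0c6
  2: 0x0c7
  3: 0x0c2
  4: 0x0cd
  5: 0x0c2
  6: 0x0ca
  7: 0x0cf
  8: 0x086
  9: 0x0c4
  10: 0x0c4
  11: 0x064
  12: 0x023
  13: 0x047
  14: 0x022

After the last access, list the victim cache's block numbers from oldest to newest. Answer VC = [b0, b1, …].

#0 0xcb→b12/s0 MISS; vc=[]
#1 0xc6→b12/s0 L1-HIT; vc=[]
#2 0xc7→b12/s0 L1-HIT; vc=[]
#3 0xc2→b12/s0 L1-HIT; vc=[]
#4 0xcd→b12/s0 L1-HIT; vc=[]
#5 0xc2→b12/s0 L1-HIT; vc=[]
#6 0xca→b12/s0 L1-HIT; vc=[]
#7 0xcf→b12/s0 L1-HIT; vc=[]
#8 0x86→b8/s0 MISS; vc=[12]
#9 0xc4→b12/s0 VC-HIT; vc=[8]
#10 0xc4→b12/s0 L1-HIT; vc=[8]
#11 0x64→b6/s0 MISS; vc=[8,12]
#12 0x23→b2/s0 MISS; vc=[8,12,6]
#13 0x47→b4/s0 MISS; vc=[8,12,6,2]
#14 0x22→b2/s0 VC-HIT; vc=[8,12,6,4]

VC = [8, 12, 6, 4]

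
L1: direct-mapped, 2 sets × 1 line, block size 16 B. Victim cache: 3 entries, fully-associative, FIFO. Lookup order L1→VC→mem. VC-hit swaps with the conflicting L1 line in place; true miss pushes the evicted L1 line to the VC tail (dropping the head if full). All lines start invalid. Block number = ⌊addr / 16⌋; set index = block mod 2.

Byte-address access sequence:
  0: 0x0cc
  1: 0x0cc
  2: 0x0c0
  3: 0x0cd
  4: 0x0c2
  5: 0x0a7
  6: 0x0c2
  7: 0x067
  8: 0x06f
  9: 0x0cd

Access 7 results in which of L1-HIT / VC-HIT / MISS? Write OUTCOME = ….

  [0] addr=0xcc blk=12 s=0: MISS | VC []
  [1] addr=0xcc blk=12 s=0: L1-HIT | VC []
  [2] addr=0xc0 blk=12 s=0: L1-HIT | VC []
  [3] addr=0xcd blk=12 s=0: L1-HIT | VC []
  [4] addr=0xc2 blk=12 s=0: L1-HIT | VC []
  [5] addr=0xa7 blk=10 s=0: MISS | VC [12]
  [6] addr=0xc2 blk=12 s=0: VC-HIT | VC [10]
  [7] addr=0x67 blk=6 s=0: MISS | VC [10, 12]
  [8] addr=0x6f blk=6 s=0: L1-HIT | VC [10, 12]
  [9] addr=0xcd blk=12 s=0: VC-HIT | VC [10, 6]

OUTCOME = MISS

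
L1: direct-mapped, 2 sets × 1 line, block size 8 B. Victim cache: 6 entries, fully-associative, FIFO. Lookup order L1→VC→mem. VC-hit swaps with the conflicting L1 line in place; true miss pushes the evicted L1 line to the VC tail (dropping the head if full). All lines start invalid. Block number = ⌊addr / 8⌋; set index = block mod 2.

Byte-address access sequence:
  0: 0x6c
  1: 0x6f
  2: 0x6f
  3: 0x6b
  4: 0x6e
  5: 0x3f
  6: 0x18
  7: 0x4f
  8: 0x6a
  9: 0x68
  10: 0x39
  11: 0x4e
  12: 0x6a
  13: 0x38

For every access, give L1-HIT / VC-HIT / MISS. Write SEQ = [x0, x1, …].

#0 0x6c→b13/s1 MISS; vc=[]
#1 0x6f→b13/s1 L1-HIT; vc=[]
#2 0x6f→b13/s1 L1-HIT; vc=[]
#3 0x6b→b13/s1 L1-HIT; vc=[]
#4 0x6e→b13/s1 L1-HIT; vc=[]
#5 0x3f→b7/s1 MISS; vc=[13]
#6 0x18→b3/s1 MISS; vc=[13,7]
#7 0x4f→b9/s1 MISS; vc=[13,7,3]
#8 0x6a→b13/s1 VC-HIT; vc=[9,7,3]
#9 0x68→b13/s1 L1-HIT; vc=[9,7,3]
#10 0x39→b7/s1 VC-HIT; vc=[9,13,3]
#11 0x4e→b9/s1 VC-HIT; vc=[7,13,3]
#12 0x6a→b13/s1 VC-HIT; vc=[7,9,3]
#13 0x38→b7/s1 VC-HIT; vc=[13,9,3]

SEQ = [MISS, L1-HIT, L1-HIT, L1-HIT, L1-HIT, MISS, MISS, MISS, VC-HIT, L1-HIT, VC-HIT, VC-HIT, VC-HIT, VC-HIT]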